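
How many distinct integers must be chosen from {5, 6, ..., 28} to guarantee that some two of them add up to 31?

Group the elements by complementary pair {x, 31−x}: {5,26}, {6,25}, {7,24}, …, giving 11 two-element pairs and 2 integers whose partner 31−x falls outside [5,28].
Treating each of those 13 groups as a pigeonhole, one can pick one integer per group — 13 integers — with no two summing to 31.
The 14th integer lands in an occupied pair, forcing a sum of 31.

14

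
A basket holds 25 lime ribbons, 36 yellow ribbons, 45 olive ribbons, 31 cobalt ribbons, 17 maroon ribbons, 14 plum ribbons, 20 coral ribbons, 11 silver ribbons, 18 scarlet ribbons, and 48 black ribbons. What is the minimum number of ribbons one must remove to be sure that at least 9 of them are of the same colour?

81

Pigeonhole: put each drawn ribbon into a box by colour. The largest draw with every box below 9 takes min(count, 8) from each colour.
Σ min(cᵢ, 8) = 8 + 8 + 8 + 8 + 8 + 8 + 8 + 8 + 8 + 8 = 80.
Draw number 80 + 1 = 81 must push one box to 9.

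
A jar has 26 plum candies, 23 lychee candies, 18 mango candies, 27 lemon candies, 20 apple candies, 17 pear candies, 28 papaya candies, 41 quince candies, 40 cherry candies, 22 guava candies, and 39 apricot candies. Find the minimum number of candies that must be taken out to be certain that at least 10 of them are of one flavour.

100

Pigeonhole: the 11 flavours are the holes; the candies drawn are the pigeons.
To avoid 10 of any one flavour, the worst case takes at most 9 of each flavour.
That gives 9 + 9 + 9 + 9 + 9 + 9 + 9 + 9 + 9 + 9 + 9 = 99 candies with no flavour reaching 10.
The next candy forces some flavour to 10, so 99 + 1 = 100.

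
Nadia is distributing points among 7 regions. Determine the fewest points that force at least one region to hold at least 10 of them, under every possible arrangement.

64

With 63 points one could put exactly 9 in each of the 7 regions, and no region would reach 10.
By the pigeonhole principle, one more point must land in a region that already has 9, giving it 10.
So 7 × 9 + 1 = 64 points are required.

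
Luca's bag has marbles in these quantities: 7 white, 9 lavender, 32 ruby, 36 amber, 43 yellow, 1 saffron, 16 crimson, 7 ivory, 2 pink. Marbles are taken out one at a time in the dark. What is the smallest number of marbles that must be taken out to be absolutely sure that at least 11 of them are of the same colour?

The 9 colours are the holes; the marbles drawn are the pigeons.
To avoid 11 of any one colour, the worst case takes at most 10 of each colour, or every marble of a colour that has fewer than 10.
That gives 7 + 9 + 10 + 10 + 10 + 1 + 10 + 7 + 2 = 66 marbles with no colour reaching 11.
The next marble forces some colour to 11, so 66 + 1 = 67.

67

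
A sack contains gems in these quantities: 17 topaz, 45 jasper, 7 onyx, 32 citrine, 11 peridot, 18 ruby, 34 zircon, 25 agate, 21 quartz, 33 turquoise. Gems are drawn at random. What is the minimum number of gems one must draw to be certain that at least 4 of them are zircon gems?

213

In the worst case for collecting zircon gems, every non-zircon gem comes out first.
There are 17 + 45 + 7 + 32 + 11 + 18 + 25 + 21 + 33 = 209 non-zircon gems altogether.
After those, each further gem must be zircon, so 209 + 4 = 213 draws guarantee 4 zircon gems.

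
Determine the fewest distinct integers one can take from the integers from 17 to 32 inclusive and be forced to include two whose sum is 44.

12

Two chosen integers sum to 44 exactly when both halves of some pair {x, 44−x} with 17 ≤ x ≤ 44−x ≤ 27 are chosen — 5 such pairs.
The remaining 6 elements (those with no distinct partner in range) can never complete a 44-sum, so the worst case takes all of them and one from each pair: 6 + 5 = 11.
Pigeonhole: the 12th integer has to be the second member of some pair, so 11 + 1 = 12.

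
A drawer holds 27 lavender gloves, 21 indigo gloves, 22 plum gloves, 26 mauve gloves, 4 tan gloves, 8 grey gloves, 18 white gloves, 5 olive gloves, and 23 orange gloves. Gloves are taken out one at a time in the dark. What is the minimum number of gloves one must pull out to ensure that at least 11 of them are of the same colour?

78

Put each drawn glove into a box by colour. The largest draw with every box below 11 takes min(count, 10) from each colour; colours with fewer than 10 contribute all they have.
Σ min(cᵢ, 10) = 10 + 10 + 10 + 10 + 4 + 8 + 10 + 5 + 10 = 77.
Draw number 77 + 1 = 78 must push one box to 11.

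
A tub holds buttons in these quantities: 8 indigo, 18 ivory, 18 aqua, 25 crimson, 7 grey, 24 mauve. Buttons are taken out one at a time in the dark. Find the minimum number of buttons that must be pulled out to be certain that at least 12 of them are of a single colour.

By pigeonhole, put each drawn button into a box by colour. The largest draw with every box below 12 takes min(count, 11) from each colour; colours with fewer than 11 contribute all they have.
Σ min(cᵢ, 11) = 8 + 11 + 11 + 11 + 7 + 11 = 59.
Draw number 59 + 1 = 60 must push one box to 12.

60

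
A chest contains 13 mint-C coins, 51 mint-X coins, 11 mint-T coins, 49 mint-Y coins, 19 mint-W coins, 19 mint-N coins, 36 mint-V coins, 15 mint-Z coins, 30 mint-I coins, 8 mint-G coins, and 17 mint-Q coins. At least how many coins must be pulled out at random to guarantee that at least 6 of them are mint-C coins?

In the worst case for collecting mint-C coins, every non-mint-C coin comes out first.
There are 51 + 11 + 49 + 19 + 19 + 36 + 15 + 30 + 8 + 17 = 255 non-mint-C coins altogether.
After those, each further coin must be mint-C, so 255 + 6 = 261 draws guarantee 6 mint-C coins.

261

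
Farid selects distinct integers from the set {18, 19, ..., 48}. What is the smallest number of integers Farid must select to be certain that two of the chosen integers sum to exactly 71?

19

Group the elements by complementary pair {x, 71−x}: {23,48}, {24,47}, {25,46}, …, giving 13 two-element pairs and 5 integers whose partner 71−x falls outside [18,48].
Treating each of those 18 groups as a pigeonhole, one can pick one integer per group — 18 integers — with no two summing to 71.
The 19th integer lands in an occupied pair, forcing a sum of 71.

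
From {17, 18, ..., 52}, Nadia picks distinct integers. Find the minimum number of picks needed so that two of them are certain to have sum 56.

26

A set avoiding the sum 56 can contain at most one of each pair {x, 56−x}, plus the 14 elements whose complement lies outside the range or equal to its own complement.
The integers 28, …, 52 (25 of them) are such a set: any two sum to at least 28+29 = 57 > 56.
Pigeonhole: any 26th integer completes one of the 11 pairs, so 26 choices force a sum of 56.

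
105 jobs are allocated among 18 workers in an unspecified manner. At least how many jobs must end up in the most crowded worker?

6

The 18 workers are the holes and the 105 jobs are the pigeons.
If every worker held at most 5 jobs, the total would be at most 18 × 5 = 90, which is less than 105.
So some worker holds at least ⌈105/18⌉ = 6 jobs.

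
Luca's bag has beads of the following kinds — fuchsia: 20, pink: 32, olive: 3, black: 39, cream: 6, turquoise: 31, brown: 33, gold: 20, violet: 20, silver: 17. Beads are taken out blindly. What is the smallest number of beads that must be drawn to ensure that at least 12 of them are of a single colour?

98

An adversary could hand out at most 11 beads per colour (olive, cream run out sooner): 11 + 11 + 3 + 11 + 6 + 11 + 11 + 11 + 11 + 11 = 97 beads and still no colour has 12.
By the pigeonhole principle, one more bead lands in a colour already at 11, so 98 draws are enough and 97 are not.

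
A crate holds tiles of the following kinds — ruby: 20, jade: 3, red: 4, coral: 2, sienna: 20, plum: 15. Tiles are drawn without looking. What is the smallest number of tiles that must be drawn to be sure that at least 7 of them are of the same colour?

Pigeonhole: put each drawn tile into a box by colour. The largest draw with every box below 7 takes min(count, 6) from each colour; colours with fewer than 6 contribute all they have.
Σ min(cᵢ, 6) = 6 + 3 + 4 + 2 + 6 + 6 = 27.
Draw number 27 + 1 = 28 must push one box to 7.

28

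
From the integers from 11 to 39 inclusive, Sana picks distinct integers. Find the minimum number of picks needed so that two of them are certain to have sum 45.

Two chosen integers sum to 45 exactly when both halves of some pair {x, 45−x} with 11 ≤ x ≤ 45−x ≤ 34 are chosen — 12 such pairs.
The remaining 5 elements (those with no distinct partner in range) can never complete a 45-sum, so the worst case takes all of them and one from each pair: 5 + 12 = 17.
The 18th integer has to be the second member of some pair, so 17 + 1 = 18.

18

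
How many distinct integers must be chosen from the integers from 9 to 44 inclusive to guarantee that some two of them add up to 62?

24

Group the elements by complementary pair {x, 62−x}: {18,44}, {19,43}, {20,42}, …, giving 13 two-element pairs, the single value 31 (it cannot pair with itself since the integers are distinct), and 9 integers whose partner 62−x falls outside [9,44].
By pigeonhole, treating each of those 23 groups as a pigeonhole, one can pick one integer per group — 23 integers — with no two summing to 62.
The 24th integer lands in an occupied pair, forcing a sum of 62.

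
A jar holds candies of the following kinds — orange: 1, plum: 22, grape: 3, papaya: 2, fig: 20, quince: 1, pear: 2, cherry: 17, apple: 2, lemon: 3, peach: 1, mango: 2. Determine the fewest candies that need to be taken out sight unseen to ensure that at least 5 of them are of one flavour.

30

An adversary could hand out at most 4 candies per flavour (9 flavours run out sooner): 1 + 4 + 3 + 2 + 4 + 1 + 2 + 4 + 2 + 3 + 1 + 2 = 29 candies and still no flavour has 5.
By the pigeonhole principle, one more candy lands in a flavour already at 4, so 30 draws are enough and 29 are not.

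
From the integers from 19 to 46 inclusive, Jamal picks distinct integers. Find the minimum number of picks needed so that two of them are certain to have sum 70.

18

Group the elements by complementary pair {x, 70−x}: {24,46}, {25,45}, {26,44}, …, giving 11 two-element pairs, the single value 35 (it cannot pair with itself since the integers are distinct), and 5 integers whose partner 70−x falls outside [19,46].
By the pigeonhole principle, treating each of those 17 groups as a pigeonhole, one can pick one integer per group — 17 integers — with no two summing to 70.
The 18th integer lands in an occupied pair, forcing a sum of 70.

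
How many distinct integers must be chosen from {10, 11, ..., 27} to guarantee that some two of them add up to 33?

12

A set avoiding the sum 33 can contain at most one of each pair {x, 33−x}, plus the 4 elements whose complement lies outside the range.
The integers 17, …, 27 (11 of them) are such a set: any two sum to at least 17+18 = 35 > 33.
Any 12th integer completes one of the 7 pairs, so 12 choices force a sum of 33.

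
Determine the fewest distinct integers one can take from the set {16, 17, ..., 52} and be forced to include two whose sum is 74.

23

Two chosen integers sum to 74 exactly when both halves of some pair {x, 74−x} with 22 ≤ x ≤ 74−x ≤ 52 are chosen — 15 such pairs.
The remaining 7 elements (those with no distinct partner in range) can never complete a 74-sum, so the worst case takes all of them and one from each pair: 7 + 15 = 22.
Pigeonhole: the 23rd integer has to be the second member of some pair, so 22 + 1 = 23.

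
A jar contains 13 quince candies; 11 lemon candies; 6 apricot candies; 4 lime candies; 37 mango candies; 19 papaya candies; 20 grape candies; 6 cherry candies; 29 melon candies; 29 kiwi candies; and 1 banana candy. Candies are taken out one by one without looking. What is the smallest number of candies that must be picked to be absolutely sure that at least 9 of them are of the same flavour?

An adversary could hand out at most 8 candies per flavour (4 flavours run out sooner): 8 + 8 + 6 + 4 + 8 + 8 + 8 + 6 + 8 + 8 + 1 = 73 candies and still no flavour has 9.
One more candy lands in a flavour already at 8, so 74 draws are enough and 73 are not.

74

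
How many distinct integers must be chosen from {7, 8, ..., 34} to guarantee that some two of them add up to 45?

17

A set avoiding the sum 45 can contain at most one of each pair {x, 45−x}, plus the 4 elements whose complement lies outside the range.
The integers 7, …, 22 (16 of them) are such a set: any two sum to at least 7+8 = 15 and at most 21+22 = 43 < 45.
By pigeonhole, any 17th integer completes one of the 12 pairs, so 17 choices force a sum of 45.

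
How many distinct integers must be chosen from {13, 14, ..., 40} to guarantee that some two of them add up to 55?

Group the elements by complementary pair {x, 55−x}: {15,40}, {16,39}, {17,38}, …, giving 13 two-element pairs and 2 integers whose partner 55−x falls outside [13,40].
Treating each of those 15 groups as a pigeonhole, one can pick one integer per group — 15 integers — with no two summing to 55.
The 16th integer lands in an occupied pair, forcing a sum of 55.

16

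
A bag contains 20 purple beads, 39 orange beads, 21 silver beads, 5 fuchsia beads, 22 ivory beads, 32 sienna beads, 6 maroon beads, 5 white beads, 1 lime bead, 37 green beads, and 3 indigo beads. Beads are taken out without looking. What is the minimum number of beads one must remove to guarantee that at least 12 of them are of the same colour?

87

By pigeonhole, the 11 colours are the holes; the beads drawn are the pigeons.
To avoid 12 of any one colour, the worst case takes at most 11 of each colour, or every bead of a colour that has fewer than 11.
That gives 11 + 11 + 11 + 5 + 11 + 11 + 6 + 5 + 1 + 11 + 3 = 86 beads with no colour reaching 12.
The next bead forces some colour to 12, so 86 + 1 = 87.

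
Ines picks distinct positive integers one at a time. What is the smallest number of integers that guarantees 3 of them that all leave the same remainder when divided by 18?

The 18 residue classes mod 18 are the pigeonholes.
With 36 integers one could put 2 in each residue class and have no class reach 3.
The 37th integer pushes some class to 3, so 18·2 + 1 = 37.

37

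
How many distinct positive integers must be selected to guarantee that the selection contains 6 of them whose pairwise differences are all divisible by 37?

186

Integers whose pairwise differences are multiples of 37 are exactly those sharing a remainder mod 37. Pigeonhole: the 37 residue classes mod 37 are the pigeonholes.
With 185 integers one could put 5 in each residue class and have no class reach 6.
The 186th integer pushes some class to 6, so 37·5 + 1 = 186.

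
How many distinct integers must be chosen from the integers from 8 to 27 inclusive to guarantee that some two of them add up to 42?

Group the elements by complementary pair {x, 42−x}: {15,27}, {16,26}, {17,25}, …, giving 6 two-element pairs; the single value 21 (it cannot pair with itself since the integers are distinct); and 7 integers whose partner 42−x falls outside [8,27].
Treating each of those 14 groups as a pigeonhole, one can pick one integer per group — 14 integers — with no two summing to 42.
The 15th integer lands in an occupied pair, forcing a sum of 42.

15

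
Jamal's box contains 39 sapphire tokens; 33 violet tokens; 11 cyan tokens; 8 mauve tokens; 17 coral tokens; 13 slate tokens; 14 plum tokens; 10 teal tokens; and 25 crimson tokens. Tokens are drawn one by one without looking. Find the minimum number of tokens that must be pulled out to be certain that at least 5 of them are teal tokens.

165

In the worst case for collecting teal tokens, every non-teal token comes out first.
There are 39 + 33 + 11 + 8 + 17 + 13 + 14 + 25 = 160 non-teal tokens altogether.
After those, each further token must be teal, so 160 + 5 = 165 draws guarantee 5 teal tokens.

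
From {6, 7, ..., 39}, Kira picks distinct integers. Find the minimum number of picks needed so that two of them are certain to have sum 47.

19

A set avoiding the sum 47 can contain at most one of each pair {x, 47−x}, plus the 2 elements whose complement lies outside the range.
The integers 6, …, 23 (18 of them) are such a set: any two sum to at least 6+7 = 13 and at most 22+23 = 45 < 47.
By pigeonhole, any 19th integer completes one of the 16 pairs, so 19 choices force a sum of 47.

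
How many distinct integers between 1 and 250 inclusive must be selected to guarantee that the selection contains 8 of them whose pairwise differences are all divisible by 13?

Integers whose pairwise differences are multiples of 13 are exactly those sharing a remainder mod 13. By pigeonhole, the 13 residue classes mod 13 are the pigeonholes.
With 91 integers one could put 7 in each residue class and have no class reach 8.
The 92nd integer pushes some class to 8, so 13·7 + 1 = 92.

92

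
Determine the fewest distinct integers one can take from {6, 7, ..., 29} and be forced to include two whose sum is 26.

Two chosen integers sum to 26 exactly when both halves of some pair {x, 26−x} with 6 ≤ x ≤ 26−x ≤ 20 are chosen — 7 such pairs.
The remaining 10 elements (those with no distinct partner in range) can never complete a 26-sum, so the worst case takes all of them and one from each pair: 10 + 7 = 17.
The 18th integer has to be the second member of some pair, so 17 + 1 = 18.

18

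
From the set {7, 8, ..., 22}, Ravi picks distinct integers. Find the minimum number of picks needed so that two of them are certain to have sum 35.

Two chosen integers sum to 35 exactly when both halves of some pair {x, 35−x} with 13 ≤ x ≤ 35−x ≤ 22 are chosen — 5 such pairs.
The remaining 6 elements (those with no distinct partner in range) can never complete a 35-sum, so the worst case takes all of them and one from each pair: 6 + 5 = 11.
Pigeonhole: the 12th integer has to be the second member of some pair, so 11 + 1 = 12.

12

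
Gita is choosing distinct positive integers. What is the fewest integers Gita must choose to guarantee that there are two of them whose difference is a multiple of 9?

Integers whose pairwise differences are multiples of 9 are exactly those sharing a remainder mod 9. By pigeonhole, the 9 residue classes mod 9 are the pigeonholes.
With 9 integers one could put 1 in each residue class and have no class reach 2.
The 10th integer pushes some class to 2, so 9·1 + 1 = 10.

10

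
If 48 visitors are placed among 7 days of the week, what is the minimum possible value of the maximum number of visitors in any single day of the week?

By the pigeonhole principle, the 7 days of the week are the holes and the 48 visitors are the pigeons.
If every day of the week held at most 6 visitors, the total would be at most 7 × 6 = 42, which is less than 48.
So some day of the week holds at least ⌈48/7⌉ = 7 visitors.

7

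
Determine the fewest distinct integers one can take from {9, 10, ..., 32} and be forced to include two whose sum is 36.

Group the elements by complementary pair {x, 36−x}: {9,27}, {10,26}, {11,25}, …, giving 9 two-element pairs, the single value 18 (it cannot pair with itself since the integers are distinct), and 5 integers whose partner 36−x falls outside [9,32].
By the pigeonhole principle, treating each of those 15 groups as a pigeonhole, one can pick one integer per group — 15 integers — with no two summing to 36.
The 16th integer lands in an occupied pair, forcing a sum of 36.

16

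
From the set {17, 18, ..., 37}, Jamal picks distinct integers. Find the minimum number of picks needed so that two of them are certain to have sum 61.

15

A set avoiding the sum 61 can contain at most one of each pair {x, 61−x}, plus the 7 elements whose complement lies outside the range.
The integers 17, …, 30 (14 of them) are such a set: any two sum to at least 17+18 = 35 and at most 29+30 = 59 < 61.
Any 15th integer completes one of the 7 pairs, so 15 choices force a sum of 61.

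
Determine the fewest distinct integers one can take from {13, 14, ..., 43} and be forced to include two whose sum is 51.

19

A set avoiding the sum 51 can contain at most one of each pair {x, 51−x}, plus the 5 elements whose complement lies outside the range.
The integers 26, …, 43 (18 of them) are such a set: any two sum to at least 26+27 = 53 > 51.
Pigeonhole: any 19th integer completes one of the 13 pairs, so 19 choices force a sum of 51.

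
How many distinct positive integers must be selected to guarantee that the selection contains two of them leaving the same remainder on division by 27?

28

By pigeonhole, the 27 residue classes mod 27 are the pigeonholes.
With 27 integers one could put 1 in each residue class and have no class reach 2.
The 28th integer pushes some class to 2, so 27·1 + 1 = 28.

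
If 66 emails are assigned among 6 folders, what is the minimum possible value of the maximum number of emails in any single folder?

The 6 folders are the holes and the 66 emails are the pigeons.
If every folder held at most 10 emails, the total would be at most 6 × 10 = 60, which is less than 66.
So some folder holds at least ⌈66/6⌉ = 11 emails.

11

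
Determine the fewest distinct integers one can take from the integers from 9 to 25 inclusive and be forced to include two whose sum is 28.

13

Group the elements by complementary pair {x, 28−x}: {9,19}, {10,18}, {11,17}, …, giving 5 two-element pairs, the single value 14 (it cannot pair with itself since the integers are distinct), and 6 integers whose partner 28−x falls outside [9,25].
Treating each of those 12 groups as a pigeonhole, one can pick one integer per group — 12 integers — with no two summing to 28.
The 13th integer lands in an occupied pair, forcing a sum of 28.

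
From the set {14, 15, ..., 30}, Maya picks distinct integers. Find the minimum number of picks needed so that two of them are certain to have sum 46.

Group the elements by complementary pair {x, 46−x}: {16,30}, {17,29}, {18,28}, …, giving 7 two-element pairs, the single value 23 (it cannot pair with itself since the integers are distinct), and 2 integers whose partner 46−x falls outside [14,30].
Treating each of those 10 groups as a pigeonhole, one can pick one integer per group — 10 integers — with no two summing to 46.
The 11th integer lands in an occupied pair, forcing a sum of 46.

11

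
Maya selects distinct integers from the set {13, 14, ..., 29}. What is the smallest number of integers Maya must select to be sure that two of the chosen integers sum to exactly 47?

A set avoiding the sum 47 can contain at most one of each pair {x, 47−x}, plus the 5 elements whose complement lies outside the range.
The integers 13, …, 23 (11 of them) are such a set: any two sum to at least 13+14 = 27 and at most 22+23 = 45 < 47.
Pigeonhole: any 12th integer completes one of the 6 pairs, so 12 choices force a sum of 47.

12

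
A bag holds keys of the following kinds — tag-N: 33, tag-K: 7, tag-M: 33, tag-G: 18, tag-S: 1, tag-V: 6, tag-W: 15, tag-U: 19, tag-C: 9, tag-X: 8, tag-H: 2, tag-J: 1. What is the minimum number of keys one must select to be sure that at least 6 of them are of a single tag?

By the pigeonhole principle, put each drawn key into a box by tag. The largest draw with every box below 6 takes min(count, 5) from each tag; tags with fewer than 5 contribute all they have.
Σ min(cᵢ, 5) = 5 + 5 + 5 + 5 + 1 + 5 + 5 + 5 + 5 + 5 + 2 + 1 = 49.
Draw number 49 + 1 = 50 must push one box to 6.

50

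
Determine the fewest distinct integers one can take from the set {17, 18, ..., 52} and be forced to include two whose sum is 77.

23

A set avoiding the sum 77 can contain at most one of each pair {x, 77−x}, plus the 8 elements whose complement lies outside the range.
The integers 17, …, 38 (22 of them) are such a set: any two sum to at least 17+18 = 35 and at most 37+38 = 75 < 77.
By the pigeonhole principle, any 23rd integer completes one of the 14 pairs, so 23 choices force a sum of 77.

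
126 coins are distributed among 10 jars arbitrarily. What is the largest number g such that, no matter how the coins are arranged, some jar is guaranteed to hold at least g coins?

13

By the pigeonhole principle, the 10 jars are the holes and the 126 coins are the pigeons.
If every jar held at most 12 coins, the total would be at most 10 × 12 = 120, which is less than 126.
So some jar holds at least ⌈126/10⌉ = 13 coins.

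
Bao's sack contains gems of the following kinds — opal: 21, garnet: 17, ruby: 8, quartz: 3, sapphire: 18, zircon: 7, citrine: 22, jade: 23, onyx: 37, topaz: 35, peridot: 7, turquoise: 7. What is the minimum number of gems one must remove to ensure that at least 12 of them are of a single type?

110

An adversary could hand out at most 11 gems per type (5 types run out sooner): 11 + 11 + 8 + 3 + 11 + 7 + 11 + 11 + 11 + 11 + 7 + 7 = 109 gems and still no type has 12.
Pigeonhole: one more gem lands in a type already at 11, so 110 draws are enough and 109 are not.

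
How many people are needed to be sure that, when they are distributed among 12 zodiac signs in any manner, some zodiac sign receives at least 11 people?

With 120 people one could put exactly 10 in each of the 12 zodiac signs, and no zodiac sign would reach 11.
Pigeonhole: one more person must land in a zodiac sign that already has 10, giving it 11.
So 12 × 10 + 1 = 121 people are required.

121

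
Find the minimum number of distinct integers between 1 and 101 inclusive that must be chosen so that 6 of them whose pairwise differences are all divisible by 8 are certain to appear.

41

Integers whose pairwise differences are multiples of 8 are exactly those sharing a remainder mod 8. By pigeonhole, the 8 residue classes mod 8 are the pigeonholes.
With 40 integers one could put 5 in each residue class and have no class reach 6.
The 41st integer pushes some class to 6, so 8·5 + 1 = 41.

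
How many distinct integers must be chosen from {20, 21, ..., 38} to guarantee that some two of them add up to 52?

Two chosen integers sum to 52 exactly when both halves of some pair {x, 52−x} with 20 ≤ x ≤ 52−x ≤ 32 are chosen — 6 such pairs.
The remaining 7 elements (those with no distinct partner in range) can never complete a 52-sum, so the worst case takes all of them and one from each pair: 7 + 6 = 13.
The 14th integer has to be the second member of some pair, so 13 + 1 = 14.

14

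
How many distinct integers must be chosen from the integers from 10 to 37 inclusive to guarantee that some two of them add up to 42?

18

Group the elements by complementary pair {x, 42−x}: {10,32}, {11,31}, {12,30}, …, giving 11 two-element pairs, the single value 21 (it cannot pair with itself since the integers are distinct), and 5 integers whose partner 42−x falls outside [10,37].
Treating each of those 17 groups as a pigeonhole, one can pick one integer per group — 17 integers — with no two summing to 42.
The 18th integer lands in an occupied pair, forcing a sum of 42.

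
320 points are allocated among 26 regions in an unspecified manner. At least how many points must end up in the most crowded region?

The 26 regions are the holes and the 320 points are the pigeons.
If every region held at most 12 points, the total would be at most 26 × 12 = 312, which is less than 320.
So some region holds at least ⌈320/26⌉ = 13 points.

13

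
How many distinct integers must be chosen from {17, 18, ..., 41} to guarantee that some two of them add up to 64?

17

A set avoiding the sum 64 can contain at most one of each pair {x, 64−x}, plus the 7 elements whose complement lies outside the range or equal to its own complement.
The integers 17, …, 32 (16 of them) are such a set: any two sum to at least 17+18 = 35 and at most 31+32 = 63 < 64.
Pigeonhole: any 17th integer completes one of the 9 pairs, so 17 choices force a sum of 64.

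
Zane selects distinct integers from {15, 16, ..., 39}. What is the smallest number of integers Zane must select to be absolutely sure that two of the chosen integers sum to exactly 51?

15

A set avoiding the sum 51 can contain at most one of each pair {x, 51−x}, plus the 3 elements whose complement lies outside the range.
The integers 26, …, 39 (14 of them) are such a set: any two sum to at least 26+27 = 53 > 51.
Any 15th integer completes one of the 11 pairs, so 15 choices force a sum of 51.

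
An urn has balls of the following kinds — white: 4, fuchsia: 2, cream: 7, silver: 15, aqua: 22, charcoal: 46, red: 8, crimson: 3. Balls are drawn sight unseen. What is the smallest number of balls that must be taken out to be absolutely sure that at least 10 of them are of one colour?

By the pigeonhole principle, put each drawn ball into a box by colour. The largest draw with every box below 10 takes min(count, 9) from each colour; colours with fewer than 9 contribute all they have.
Σ min(cᵢ, 9) = 4 + 2 + 7 + 9 + 9 + 9 + 8 + 3 = 51.
Draw number 51 + 1 = 52 must push one box to 10.

52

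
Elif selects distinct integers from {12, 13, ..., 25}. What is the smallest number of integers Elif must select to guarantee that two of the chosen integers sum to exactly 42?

11

Two chosen integers sum to 42 exactly when both halves of some pair {x, 42−x} with 17 ≤ x ≤ 42−x ≤ 25 are chosen — 4 such pairs.
The remaining 6 elements (those with no distinct partner in range) can never complete a 42-sum, so the worst case takes all of them and one from each pair: 6 + 4 = 10.
By pigeonhole, the 11th integer has to be the second member of some pair, so 10 + 1 = 11.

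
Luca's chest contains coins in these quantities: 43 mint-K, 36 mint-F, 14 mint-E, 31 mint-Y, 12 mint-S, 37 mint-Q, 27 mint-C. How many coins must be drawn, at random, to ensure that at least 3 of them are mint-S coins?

In the worst case for collecting mint-S coins, every non-mint-S coin comes out first.
There are 43 + 36 + 14 + 31 + 37 + 27 = 188 non-mint-S coins altogether.
After those, each further coin must be mint-S, so 188 + 3 = 191 draws guarantee 3 mint-S coins.

191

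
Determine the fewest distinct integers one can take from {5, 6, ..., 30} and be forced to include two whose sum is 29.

Two chosen integers sum to 29 exactly when both halves of some pair {x, 29−x} with 5 ≤ x ≤ 29−x ≤ 24 are chosen — 10 such pairs.
The remaining 6 elements (those with no distinct partner in range) can never complete a 29-sum, so the worst case takes all of them and one from each pair: 6 + 10 = 16.
By pigeonhole, the 17th integer has to be the second member of some pair, so 16 + 1 = 17.

17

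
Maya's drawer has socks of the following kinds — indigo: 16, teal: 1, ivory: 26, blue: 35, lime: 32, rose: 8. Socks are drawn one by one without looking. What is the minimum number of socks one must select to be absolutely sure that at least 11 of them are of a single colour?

Put each drawn sock into a box by colour. The largest draw with every box below 11 takes min(count, 10) from each colour; colours with fewer than 10 contribute all they have.
Σ min(cᵢ, 10) = 10 + 1 + 10 + 10 + 10 + 8 = 49.
Draw number 49 + 1 = 50 must push one box to 11.

50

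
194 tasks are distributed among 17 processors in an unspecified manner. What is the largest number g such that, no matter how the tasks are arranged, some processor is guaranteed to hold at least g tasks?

The 17 processors are the holes and the 194 tasks are the pigeons.
If every processor held at most 11 tasks, the total would be at most 17 × 11 = 187, which is less than 194.
So some processor holds at least ⌈194/17⌉ = 12 tasks.

12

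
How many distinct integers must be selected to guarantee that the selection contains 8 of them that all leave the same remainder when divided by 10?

The 10 residue classes mod 10 are the pigeonholes.
With 70 integers one could put 7 in each residue class and have no class reach 8.
The 71st integer pushes some class to 8, so 10·7 + 1 = 71.

71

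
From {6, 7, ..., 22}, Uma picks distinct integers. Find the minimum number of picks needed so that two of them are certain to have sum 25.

A set avoiding the sum 25 can contain at most one of each pair {x, 25−x}, plus the 3 elements whose complement lies outside the range.
The integers 13, …, 22 (10 of them) are such a set: any two sum to at least 13+14 = 27 > 25.
By pigeonhole, any 11th integer completes one of the 7 pairs, so 11 choices force a sum of 25.

11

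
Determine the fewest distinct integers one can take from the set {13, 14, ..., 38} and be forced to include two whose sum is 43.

Two chosen integers sum to 43 exactly when both halves of some pair {x, 43−x} with 13 ≤ x ≤ 43−x ≤ 30 are chosen — 9 such pairs.
The remaining 8 elements (those with no distinct partner in range) can never complete a 43-sum, so the worst case takes all of them and one from each pair: 8 + 9 = 17.
Pigeonhole: the 18th integer has to be the second member of some pair, so 17 + 1 = 18.

18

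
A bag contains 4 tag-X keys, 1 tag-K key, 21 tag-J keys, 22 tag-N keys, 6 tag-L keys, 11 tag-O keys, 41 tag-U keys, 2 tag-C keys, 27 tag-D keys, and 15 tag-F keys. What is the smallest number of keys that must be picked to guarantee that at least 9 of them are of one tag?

62

The 10 tags are the holes; the keys drawn are the pigeons.
To avoid 9 of any one tag, the worst case takes at most 8 of each tag, or every key of a tag that has fewer than 8.
That gives 4 + 1 + 8 + 8 + 6 + 8 + 8 + 2 + 8 + 8 = 61 keys with no tag reaching 9.
The next key forces some tag to 9, so 61 + 1 = 62.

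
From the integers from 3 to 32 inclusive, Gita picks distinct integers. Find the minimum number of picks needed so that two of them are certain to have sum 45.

21

Group the elements by complementary pair {x, 45−x}: {13,32}, {14,31}, {15,30}, …, giving 10 two-element pairs and 10 integers whose partner 45−x falls outside [3,32].
Treating each of those 20 groups as a pigeonhole, one can pick one integer per group — 20 integers — with no two summing to 45.
The 21st integer lands in an occupied pair, forcing a sum of 45.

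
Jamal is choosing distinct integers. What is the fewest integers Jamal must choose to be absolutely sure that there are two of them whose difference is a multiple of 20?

21

Integers whose pairwise differences are multiples of 20 are exactly those sharing a remainder mod 20. By the pigeonhole principle, the 20 residue classes mod 20 are the pigeonholes.
With 20 integers one could put 1 in each residue class and have no class reach 2.
The 21st integer pushes some class to 2, so 20·1 + 1 = 21.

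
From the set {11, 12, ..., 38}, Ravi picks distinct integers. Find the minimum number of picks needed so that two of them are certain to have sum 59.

Two chosen integers sum to 59 exactly when both halves of some pair {x, 59−x} with 21 ≤ x ≤ 59−x ≤ 38 are chosen — 9 such pairs.
The remaining 10 elements (those with no distinct partner in range) can never complete a 59-sum, so the worst case takes all of them and one from each pair: 10 + 9 = 19.
By pigeonhole, the 20th integer has to be the second member of some pair, so 19 + 1 = 20.

20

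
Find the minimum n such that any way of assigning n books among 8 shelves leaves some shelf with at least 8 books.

57

With 56 books one could put exactly 7 in each of the 8 shelves, and no shelf would reach 8.
Pigeonhole: one more book must land in a shelf that already has 7, giving it 8.
So 8 × 7 + 1 = 57 books are required.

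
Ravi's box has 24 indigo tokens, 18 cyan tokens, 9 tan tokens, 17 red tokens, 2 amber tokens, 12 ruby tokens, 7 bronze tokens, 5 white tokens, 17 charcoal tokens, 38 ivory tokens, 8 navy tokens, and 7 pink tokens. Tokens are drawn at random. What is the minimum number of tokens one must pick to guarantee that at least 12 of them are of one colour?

105

By the pigeonhole principle, put each drawn token into a box by colour. The largest draw with every box below 12 takes min(count, 11) from each colour; colours with fewer than 11 contribute all they have.
Σ min(cᵢ, 11) = 11 + 11 + 9 + 11 + 2 + 11 + 7 + 5 + 11 + 11 + 8 + 7 = 104.
Draw number 104 + 1 = 105 must push one box to 12.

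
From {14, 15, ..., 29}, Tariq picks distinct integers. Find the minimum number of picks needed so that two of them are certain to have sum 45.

10

A set avoiding the sum 45 can contain at most one of each pair {x, 45−x}, plus the 2 elements whose complement lies outside the range.
The integers 14, …, 22 (9 of them) are such a set: any two sum to at least 14+15 = 29 and at most 21+22 = 43 < 45.
By the pigeonhole principle, any 10th integer completes one of the 7 pairs, so 10 choices force a sum of 45.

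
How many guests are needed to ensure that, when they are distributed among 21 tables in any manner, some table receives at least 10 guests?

With 189 guests one could put exactly 9 in each of the 21 tables, and no table would reach 10.
One more guest must land in a table that already has 9, giving it 10.
So 21 × 9 + 1 = 190 guests are required.

190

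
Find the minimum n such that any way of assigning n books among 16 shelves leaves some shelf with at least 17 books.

With 256 books one could put exactly 16 in each of the 16 shelves, and no shelf would reach 17.
By pigeonhole, one more book must land in a shelf that already has 16, giving it 17.
So 16 × 16 + 1 = 257 books are required.

257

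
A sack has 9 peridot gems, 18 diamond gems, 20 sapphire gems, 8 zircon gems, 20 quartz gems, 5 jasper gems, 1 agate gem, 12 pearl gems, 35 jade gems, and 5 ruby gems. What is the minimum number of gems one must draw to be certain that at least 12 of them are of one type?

84

Put each drawn gem into a box by type. The largest draw with every box below 12 takes min(count, 11) from each type; types with fewer than 11 contribute all they have.
Σ min(cᵢ, 11) = 9 + 11 + 11 + 8 + 11 + 5 + 1 + 11 + 11 + 5 = 83.
Draw number 83 + 1 = 84 must push one box to 12.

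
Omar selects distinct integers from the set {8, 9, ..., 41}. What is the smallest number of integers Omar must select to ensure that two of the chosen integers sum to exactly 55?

A set avoiding the sum 55 can contain at most one of each pair {x, 55−x}, plus the 6 elements whose complement lies outside the range.
The integers 8, …, 27 (20 of them) are such a set: any two sum to at least 8+9 = 17 and at most 26+27 = 53 < 55.
By pigeonhole, any 21st integer completes one of the 14 pairs, so 21 choices force a sum of 55.

21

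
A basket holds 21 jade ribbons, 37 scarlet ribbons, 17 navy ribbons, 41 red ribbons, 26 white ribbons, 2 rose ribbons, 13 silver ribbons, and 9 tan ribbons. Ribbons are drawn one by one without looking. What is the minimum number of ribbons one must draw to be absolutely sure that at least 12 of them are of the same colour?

78

By pigeonhole, the 8 colours are the holes; the ribbons drawn are the pigeons.
To avoid 12 of any one colour, the worst case takes at most 11 of each colour, or every ribbon of a colour that has fewer than 11.
That gives 11 + 11 + 11 + 11 + 11 + 2 + 11 + 9 = 77 ribbons with no colour reaching 12.
The next ribbon forces some colour to 12, so 77 + 1 = 78.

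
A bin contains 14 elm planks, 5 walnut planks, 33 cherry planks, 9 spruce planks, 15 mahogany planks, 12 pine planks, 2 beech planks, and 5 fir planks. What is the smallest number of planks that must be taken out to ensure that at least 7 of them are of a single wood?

43

Pigeonhole: the 8 woods are the holes; the planks drawn are the pigeons.
To avoid 7 of any one wood, the worst case takes at most 6 of each wood, or every plank of a wood that has fewer than 6.
That gives 6 + 5 + 6 + 6 + 6 + 6 + 2 + 5 = 42 planks with no wood reaching 7.
The next plank forces some wood to 7, so 42 + 1 = 43.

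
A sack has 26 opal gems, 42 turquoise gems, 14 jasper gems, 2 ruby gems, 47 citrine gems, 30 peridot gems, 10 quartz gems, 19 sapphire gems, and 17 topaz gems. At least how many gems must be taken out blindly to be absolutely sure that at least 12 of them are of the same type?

90

By pigeonhole, put each drawn gem into a box by type. The largest draw with every box below 12 takes min(count, 11) from each type; types with fewer than 11 contribute all they have.
Σ min(cᵢ, 11) = 11 + 11 + 11 + 2 + 11 + 11 + 10 + 11 + 11 = 89.
Draw number 89 + 1 = 90 must push one box to 12.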